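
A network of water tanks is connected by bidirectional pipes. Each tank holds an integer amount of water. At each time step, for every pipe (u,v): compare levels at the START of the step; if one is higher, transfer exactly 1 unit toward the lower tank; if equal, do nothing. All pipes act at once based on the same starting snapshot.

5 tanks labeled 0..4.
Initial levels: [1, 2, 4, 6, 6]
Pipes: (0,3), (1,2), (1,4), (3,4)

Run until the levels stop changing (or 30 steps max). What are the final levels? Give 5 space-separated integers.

Step 1: flows [3->0,2->1,4->1,3=4] -> levels [2 4 3 5 5]
Step 2: flows [3->0,1->2,4->1,3=4] -> levels [3 4 4 4 4]
Step 3: flows [3->0,1=2,1=4,3=4] -> levels [4 4 4 3 4]
Step 4: flows [0->3,1=2,1=4,4->3] -> levels [3 4 4 5 3]
Step 5: flows [3->0,1=2,1->4,3->4] -> levels [4 3 4 3 5]
Step 6: flows [0->3,2->1,4->1,4->3] -> levels [3 5 3 5 3]
Step 7: flows [3->0,1->2,1->4,3->4] -> levels [4 3 4 3 5]
  -> period-2 cycle: step 7 state = step 5 state; never stabilizes
  -> state at step 30: (30-5) mod 2 = 1, same as step 6 -> [3 5 3 5 3]

Answer: 3 5 3 5 3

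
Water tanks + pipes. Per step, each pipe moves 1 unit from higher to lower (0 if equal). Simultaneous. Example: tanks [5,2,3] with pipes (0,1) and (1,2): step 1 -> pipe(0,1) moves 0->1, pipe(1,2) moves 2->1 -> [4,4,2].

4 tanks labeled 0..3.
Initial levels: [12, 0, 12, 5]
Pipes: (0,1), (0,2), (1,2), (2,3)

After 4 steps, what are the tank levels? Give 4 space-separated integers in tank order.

Step 1: flows [0->1,0=2,2->1,2->3] -> levels [11 2 10 6]
Step 2: flows [0->1,0->2,2->1,2->3] -> levels [9 4 9 7]
Step 3: flows [0->1,0=2,2->1,2->3] -> levels [8 6 7 8]
Step 4: flows [0->1,0->2,2->1,3->2] -> levels [6 8 8 7]

Answer: 6 8 8 7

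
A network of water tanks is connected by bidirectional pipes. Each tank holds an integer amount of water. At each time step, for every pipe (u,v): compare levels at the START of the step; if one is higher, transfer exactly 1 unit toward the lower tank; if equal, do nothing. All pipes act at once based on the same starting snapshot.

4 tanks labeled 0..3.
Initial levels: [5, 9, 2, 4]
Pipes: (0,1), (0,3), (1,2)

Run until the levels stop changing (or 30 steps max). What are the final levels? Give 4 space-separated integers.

Answer: 6 4 5 5

Derivation:
Step 1: flows [1->0,0->3,1->2] -> levels [5 7 3 5]
Step 2: flows [1->0,0=3,1->2] -> levels [6 5 4 5]
Step 3: flows [0->1,0->3,1->2] -> levels [4 5 5 6]
Step 4: flows [1->0,3->0,1=2] -> levels [6 4 5 5]
Step 5: flows [0->1,0->3,2->1] -> levels [4 6 4 6]
Step 6: flows [1->0,3->0,1->2] -> levels [6 4 5 5]
  -> period-2 cycle: step 6 state = step 4 state; never stabilizes
  -> state at step 30: (30-4) mod 2 = 0, same as step 4 -> [6 4 5 5]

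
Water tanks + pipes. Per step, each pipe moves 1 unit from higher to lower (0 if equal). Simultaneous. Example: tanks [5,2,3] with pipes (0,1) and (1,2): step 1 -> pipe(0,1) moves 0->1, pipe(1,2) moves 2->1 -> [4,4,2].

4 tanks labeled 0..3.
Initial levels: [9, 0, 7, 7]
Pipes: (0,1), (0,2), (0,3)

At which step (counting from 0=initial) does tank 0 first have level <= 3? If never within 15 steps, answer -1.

Answer: -1

Derivation:
Step 1: flows [0->1,0->2,0->3] -> levels [6 1 8 8]
Step 2: flows [0->1,2->0,3->0] -> levels [7 2 7 7]
Step 3: flows [0->1,0=2,0=3] -> levels [6 3 7 7]
Step 4: flows [0->1,2->0,3->0] -> levels [7 4 6 6]
Step 5: flows [0->1,0->2,0->3] -> levels [4 5 7 7]
Step 6: flows [1->0,2->0,3->0] -> levels [7 4 6 6]
  -> period-2 cycle (repeats step 4); tank 0 never drops to <=3
Tank 0 never reaches <=3 within 15 steps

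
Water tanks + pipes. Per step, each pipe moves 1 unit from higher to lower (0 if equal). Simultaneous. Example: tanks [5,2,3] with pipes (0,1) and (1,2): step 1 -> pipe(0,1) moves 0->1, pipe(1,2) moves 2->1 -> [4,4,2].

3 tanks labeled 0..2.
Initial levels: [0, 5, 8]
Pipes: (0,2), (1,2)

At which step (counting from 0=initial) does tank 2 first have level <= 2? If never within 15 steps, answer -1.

Step 1: flows [2->0,2->1] -> levels [1 6 6]
Step 2: flows [2->0,1=2] -> levels [2 6 5]
Step 3: flows [2->0,1->2] -> levels [3 5 5]
Step 4: flows [2->0,1=2] -> levels [4 5 4]
Step 5: flows [0=2,1->2] -> levels [4 4 5]
Step 6: flows [2->0,2->1] -> levels [5 5 3]
Step 7: flows [0->2,1->2] -> levels [4 4 5]
  -> period-2 cycle (repeats step 5); tank 2 never drops to <=2
Tank 2 never reaches <=2 within 15 steps

Answer: -1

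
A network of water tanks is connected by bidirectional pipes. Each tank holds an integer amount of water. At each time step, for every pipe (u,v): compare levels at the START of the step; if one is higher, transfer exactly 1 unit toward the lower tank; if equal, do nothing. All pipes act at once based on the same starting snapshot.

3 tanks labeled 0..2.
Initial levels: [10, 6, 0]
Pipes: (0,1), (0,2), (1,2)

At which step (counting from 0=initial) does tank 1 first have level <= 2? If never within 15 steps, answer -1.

Step 1: flows [0->1,0->2,1->2] -> levels [8 6 2]
Step 2: flows [0->1,0->2,1->2] -> levels [6 6 4]
Step 3: flows [0=1,0->2,1->2] -> levels [5 5 6]
Step 4: flows [0=1,2->0,2->1] -> levels [6 6 4]
  -> period-2 cycle (repeats step 2); tank 1 never drops to <=2
Tank 1 never reaches <=2 within 15 steps

Answer: -1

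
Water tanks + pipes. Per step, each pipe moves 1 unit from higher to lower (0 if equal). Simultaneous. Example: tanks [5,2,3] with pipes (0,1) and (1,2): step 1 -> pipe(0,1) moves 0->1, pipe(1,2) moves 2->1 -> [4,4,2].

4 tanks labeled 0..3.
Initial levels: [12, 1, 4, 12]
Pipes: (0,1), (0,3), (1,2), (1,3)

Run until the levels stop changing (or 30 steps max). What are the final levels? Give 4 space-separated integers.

Answer: 8 5 8 8

Derivation:
Step 1: flows [0->1,0=3,2->1,3->1] -> levels [11 4 3 11]
Step 2: flows [0->1,0=3,1->2,3->1] -> levels [10 5 4 10]
Step 3: flows [0->1,0=3,1->2,3->1] -> levels [9 6 5 9]
Step 4: flows [0->1,0=3,1->2,3->1] -> levels [8 7 6 8]
Step 5: flows [0->1,0=3,1->2,3->1] -> levels [7 8 7 7]
Step 6: flows [1->0,0=3,1->2,1->3] -> levels [8 5 8 8]
Step 7: flows [0->1,0=3,2->1,3->1] -> levels [7 8 7 7]
  -> period-2 cycle: step 7 state = step 5 state; never stabilizes
  -> state at step 30: (30-5) mod 2 = 1, same as step 6 -> [8 5 8 8]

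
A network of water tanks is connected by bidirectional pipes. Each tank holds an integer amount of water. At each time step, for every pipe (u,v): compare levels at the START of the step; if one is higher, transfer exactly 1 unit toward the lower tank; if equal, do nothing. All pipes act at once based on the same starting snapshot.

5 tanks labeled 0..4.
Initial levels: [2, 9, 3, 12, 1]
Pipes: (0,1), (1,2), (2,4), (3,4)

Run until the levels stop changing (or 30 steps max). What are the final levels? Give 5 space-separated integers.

Step 1: flows [1->0,1->2,2->4,3->4] -> levels [3 7 3 11 3]
Step 2: flows [1->0,1->2,2=4,3->4] -> levels [4 5 4 10 4]
Step 3: flows [1->0,1->2,2=4,3->4] -> levels [5 3 5 9 5]
Step 4: flows [0->1,2->1,2=4,3->4] -> levels [4 5 4 8 6]
Step 5: flows [1->0,1->2,4->2,3->4] -> levels [5 3 6 7 6]
Step 6: flows [0->1,2->1,2=4,3->4] -> levels [4 5 5 6 7]
Step 7: flows [1->0,1=2,4->2,4->3] -> levels [5 4 6 7 5]
Step 8: flows [0->1,2->1,2->4,3->4] -> levels [4 6 4 6 7]
Step 9: flows [1->0,1->2,4->2,4->3] -> levels [5 4 6 7 5]
  -> period-2 cycle: step 9 state = step 7 state; never stabilizes
  -> state at step 30: (30-7) mod 2 = 1, same as step 8 -> [4 6 4 6 7]

Answer: 4 6 4 6 7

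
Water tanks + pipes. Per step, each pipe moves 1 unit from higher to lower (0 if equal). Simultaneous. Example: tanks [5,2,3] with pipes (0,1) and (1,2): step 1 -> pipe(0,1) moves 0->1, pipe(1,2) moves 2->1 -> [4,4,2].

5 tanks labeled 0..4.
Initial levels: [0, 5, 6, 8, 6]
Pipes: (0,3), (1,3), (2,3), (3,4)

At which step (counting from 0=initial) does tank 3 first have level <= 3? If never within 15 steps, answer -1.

Step 1: flows [3->0,3->1,3->2,3->4] -> levels [1 6 7 4 7]
Step 2: flows [3->0,1->3,2->3,4->3] -> levels [2 5 6 6 6]
Step 3: flows [3->0,3->1,2=3,3=4] -> levels [3 6 6 4 6]
Step 4: flows [3->0,1->3,2->3,4->3] -> levels [4 5 5 6 5]
Step 5: flows [3->0,3->1,3->2,3->4] -> levels [5 6 6 2 6]
Tank 3 first reaches <=3 at step 5

Answer: 5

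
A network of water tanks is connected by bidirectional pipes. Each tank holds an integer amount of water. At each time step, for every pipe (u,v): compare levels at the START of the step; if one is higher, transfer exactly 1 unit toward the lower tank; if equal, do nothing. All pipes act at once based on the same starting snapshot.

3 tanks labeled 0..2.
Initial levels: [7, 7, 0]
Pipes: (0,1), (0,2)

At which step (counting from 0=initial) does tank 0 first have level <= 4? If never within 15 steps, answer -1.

Step 1: flows [0=1,0->2] -> levels [6 7 1]
Step 2: flows [1->0,0->2] -> levels [6 6 2]
Step 3: flows [0=1,0->2] -> levels [5 6 3]
Step 4: flows [1->0,0->2] -> levels [5 5 4]
Step 5: flows [0=1,0->2] -> levels [4 5 5]
Tank 0 first reaches <=4 at step 5

Answer: 5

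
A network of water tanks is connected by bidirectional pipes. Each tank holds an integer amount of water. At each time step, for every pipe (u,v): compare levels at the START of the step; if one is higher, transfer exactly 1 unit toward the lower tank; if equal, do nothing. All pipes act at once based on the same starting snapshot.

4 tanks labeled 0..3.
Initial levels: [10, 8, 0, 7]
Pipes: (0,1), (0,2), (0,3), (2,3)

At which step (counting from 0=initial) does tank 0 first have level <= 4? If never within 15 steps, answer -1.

Step 1: flows [0->1,0->2,0->3,3->2] -> levels [7 9 2 7]
Step 2: flows [1->0,0->2,0=3,3->2] -> levels [7 8 4 6]
Step 3: flows [1->0,0->2,0->3,3->2] -> levels [6 7 6 6]
Step 4: flows [1->0,0=2,0=3,2=3] -> levels [7 6 6 6]
Step 5: flows [0->1,0->2,0->3,2=3] -> levels [4 7 7 7]
Tank 0 first reaches <=4 at step 5

Answer: 5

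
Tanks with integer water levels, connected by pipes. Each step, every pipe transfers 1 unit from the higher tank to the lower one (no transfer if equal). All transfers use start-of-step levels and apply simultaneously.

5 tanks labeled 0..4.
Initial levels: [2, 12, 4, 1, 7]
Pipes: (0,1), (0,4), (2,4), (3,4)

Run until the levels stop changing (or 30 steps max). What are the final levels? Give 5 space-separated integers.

Answer: 5 6 4 4 7

Derivation:
Step 1: flows [1->0,4->0,4->2,4->3] -> levels [4 11 5 2 4]
Step 2: flows [1->0,0=4,2->4,4->3] -> levels [5 10 4 3 4]
Step 3: flows [1->0,0->4,2=4,4->3] -> levels [5 9 4 4 4]
Step 4: flows [1->0,0->4,2=4,3=4] -> levels [5 8 4 4 5]
Step 5: flows [1->0,0=4,4->2,4->3] -> levels [6 7 5 5 3]
Step 6: flows [1->0,0->4,2->4,3->4] -> levels [6 6 4 4 6]
Step 7: flows [0=1,0=4,4->2,4->3] -> levels [6 6 5 5 4]
Step 8: flows [0=1,0->4,2->4,3->4] -> levels [5 6 4 4 7]
Step 9: flows [1->0,4->0,4->2,4->3] -> levels [7 5 5 5 4]
Step 10: flows [0->1,0->4,2->4,3->4] -> levels [5 6 4 4 7]
  -> period-2 cycle: step 10 state = step 8 state; never stabilizes
  -> state at step 30: (30-8) mod 2 = 0, same as step 8 -> [5 6 4 4 7]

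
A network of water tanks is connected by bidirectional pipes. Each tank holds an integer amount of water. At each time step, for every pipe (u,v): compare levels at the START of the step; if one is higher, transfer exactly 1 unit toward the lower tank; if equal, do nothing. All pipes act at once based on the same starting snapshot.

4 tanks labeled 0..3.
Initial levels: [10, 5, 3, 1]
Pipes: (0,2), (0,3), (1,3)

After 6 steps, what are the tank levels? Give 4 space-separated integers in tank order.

Step 1: flows [0->2,0->3,1->3] -> levels [8 4 4 3]
Step 2: flows [0->2,0->3,1->3] -> levels [6 3 5 5]
Step 3: flows [0->2,0->3,3->1] -> levels [4 4 6 5]
Step 4: flows [2->0,3->0,3->1] -> levels [6 5 5 3]
Step 5: flows [0->2,0->3,1->3] -> levels [4 4 6 5]
  -> period-2 cycle: step 5 state = step 3 state
  -> state at step 6: (6-3) mod 2 = 1, same as step 4 -> [6 5 5 3]

Answer: 6 5 5 3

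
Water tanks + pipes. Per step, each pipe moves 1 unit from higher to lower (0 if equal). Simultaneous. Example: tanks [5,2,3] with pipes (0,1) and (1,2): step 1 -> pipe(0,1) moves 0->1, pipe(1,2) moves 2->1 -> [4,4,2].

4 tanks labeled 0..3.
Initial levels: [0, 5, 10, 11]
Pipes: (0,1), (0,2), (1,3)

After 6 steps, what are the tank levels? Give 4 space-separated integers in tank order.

Step 1: flows [1->0,2->0,3->1] -> levels [2 5 9 10]
Step 2: flows [1->0,2->0,3->1] -> levels [4 5 8 9]
Step 3: flows [1->0,2->0,3->1] -> levels [6 5 7 8]
Step 4: flows [0->1,2->0,3->1] -> levels [6 7 6 7]
Step 5: flows [1->0,0=2,1=3] -> levels [7 6 6 7]
Step 6: flows [0->1,0->2,3->1] -> levels [5 8 7 6]

Answer: 5 8 7 6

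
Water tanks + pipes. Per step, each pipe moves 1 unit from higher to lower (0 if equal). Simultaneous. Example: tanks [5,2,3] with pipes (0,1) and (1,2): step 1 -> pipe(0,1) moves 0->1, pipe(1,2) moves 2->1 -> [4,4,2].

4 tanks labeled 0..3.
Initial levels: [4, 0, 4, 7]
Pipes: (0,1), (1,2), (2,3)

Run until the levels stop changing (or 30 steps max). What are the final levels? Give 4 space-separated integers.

Answer: 3 4 3 5

Derivation:
Step 1: flows [0->1,2->1,3->2] -> levels [3 2 4 6]
Step 2: flows [0->1,2->1,3->2] -> levels [2 4 4 5]
Step 3: flows [1->0,1=2,3->2] -> levels [3 3 5 4]
Step 4: flows [0=1,2->1,2->3] -> levels [3 4 3 5]
Step 5: flows [1->0,1->2,3->2] -> levels [4 2 5 4]
Step 6: flows [0->1,2->1,2->3] -> levels [3 4 3 5]
  -> period-2 cycle: step 6 state = step 4 state; never stabilizes
  -> state at step 30: (30-4) mod 2 = 0, same as step 4 -> [3 4 3 5]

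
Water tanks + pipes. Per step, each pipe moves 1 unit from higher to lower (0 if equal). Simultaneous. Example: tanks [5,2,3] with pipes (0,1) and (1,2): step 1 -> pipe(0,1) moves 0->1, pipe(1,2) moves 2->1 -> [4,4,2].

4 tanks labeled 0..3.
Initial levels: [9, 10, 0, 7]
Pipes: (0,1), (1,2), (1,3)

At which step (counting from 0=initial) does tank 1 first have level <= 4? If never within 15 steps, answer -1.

Answer: -1

Derivation:
Step 1: flows [1->0,1->2,1->3] -> levels [10 7 1 8]
Step 2: flows [0->1,1->2,3->1] -> levels [9 8 2 7]
Step 3: flows [0->1,1->2,1->3] -> levels [8 7 3 8]
Step 4: flows [0->1,1->2,3->1] -> levels [7 8 4 7]
Step 5: flows [1->0,1->2,1->3] -> levels [8 5 5 8]
Step 6: flows [0->1,1=2,3->1] -> levels [7 7 5 7]
Step 7: flows [0=1,1->2,1=3] -> levels [7 6 6 7]
Step 8: flows [0->1,1=2,3->1] -> levels [6 8 6 6]
Step 9: flows [1->0,1->2,1->3] -> levels [7 5 7 7]
Step 10: flows [0->1,2->1,3->1] -> levels [6 8 6 6]
  -> period-2 cycle (repeats step 8); tank 1 never drops to <=4
Tank 1 never reaches <=4 within 15 steps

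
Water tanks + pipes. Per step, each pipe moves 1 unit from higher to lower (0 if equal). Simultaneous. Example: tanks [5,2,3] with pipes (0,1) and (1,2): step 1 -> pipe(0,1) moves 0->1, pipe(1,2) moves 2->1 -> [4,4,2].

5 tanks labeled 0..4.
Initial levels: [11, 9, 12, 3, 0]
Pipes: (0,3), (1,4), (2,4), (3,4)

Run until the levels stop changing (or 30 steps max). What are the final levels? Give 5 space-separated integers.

Answer: 7 7 7 7 7

Derivation:
Step 1: flows [0->3,1->4,2->4,3->4] -> levels [10 8 11 3 3]
Step 2: flows [0->3,1->4,2->4,3=4] -> levels [9 7 10 4 5]
Step 3: flows [0->3,1->4,2->4,4->3] -> levels [8 6 9 6 6]
Step 4: flows [0->3,1=4,2->4,3=4] -> levels [7 6 8 7 7]
Step 5: flows [0=3,4->1,2->4,3=4] -> levels [7 7 7 7 7]
Step 6: flows [0=3,1=4,2=4,3=4] -> levels [7 7 7 7 7]
  -> stable (no change)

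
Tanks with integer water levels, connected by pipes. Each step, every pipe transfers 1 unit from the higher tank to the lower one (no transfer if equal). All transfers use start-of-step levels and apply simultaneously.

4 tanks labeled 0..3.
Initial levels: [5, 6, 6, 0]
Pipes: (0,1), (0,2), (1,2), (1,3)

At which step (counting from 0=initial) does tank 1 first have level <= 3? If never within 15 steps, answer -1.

Answer: 5

Derivation:
Step 1: flows [1->0,2->0,1=2,1->3] -> levels [7 4 5 1]
Step 2: flows [0->1,0->2,2->1,1->3] -> levels [5 5 5 2]
Step 3: flows [0=1,0=2,1=2,1->3] -> levels [5 4 5 3]
Step 4: flows [0->1,0=2,2->1,1->3] -> levels [4 5 4 4]
Step 5: flows [1->0,0=2,1->2,1->3] -> levels [5 2 5 5]
Tank 1 first reaches <=3 at step 5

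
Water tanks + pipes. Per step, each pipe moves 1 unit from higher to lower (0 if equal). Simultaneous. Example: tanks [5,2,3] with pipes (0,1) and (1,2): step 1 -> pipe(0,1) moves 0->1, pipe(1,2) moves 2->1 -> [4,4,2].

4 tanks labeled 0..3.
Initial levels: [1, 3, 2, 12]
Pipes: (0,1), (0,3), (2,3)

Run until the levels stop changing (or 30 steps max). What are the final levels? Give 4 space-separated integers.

Answer: 5 4 5 4

Derivation:
Step 1: flows [1->0,3->0,3->2] -> levels [3 2 3 10]
Step 2: flows [0->1,3->0,3->2] -> levels [3 3 4 8]
Step 3: flows [0=1,3->0,3->2] -> levels [4 3 5 6]
Step 4: flows [0->1,3->0,3->2] -> levels [4 4 6 4]
Step 5: flows [0=1,0=3,2->3] -> levels [4 4 5 5]
Step 6: flows [0=1,3->0,2=3] -> levels [5 4 5 4]
Step 7: flows [0->1,0->3,2->3] -> levels [3 5 4 6]
Step 8: flows [1->0,3->0,3->2] -> levels [5 4 5 4]
  -> period-2 cycle: step 8 state = step 6 state; never stabilizes
  -> state at step 30: (30-6) mod 2 = 0, same as step 6 -> [5 4 5 4]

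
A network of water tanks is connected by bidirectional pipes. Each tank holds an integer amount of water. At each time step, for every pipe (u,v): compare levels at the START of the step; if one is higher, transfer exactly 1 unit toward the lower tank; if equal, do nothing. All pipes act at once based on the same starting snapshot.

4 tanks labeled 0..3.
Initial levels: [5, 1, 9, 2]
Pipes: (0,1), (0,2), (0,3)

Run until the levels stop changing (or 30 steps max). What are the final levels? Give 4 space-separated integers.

Answer: 2 5 5 5

Derivation:
Step 1: flows [0->1,2->0,0->3] -> levels [4 2 8 3]
Step 2: flows [0->1,2->0,0->3] -> levels [3 3 7 4]
Step 3: flows [0=1,2->0,3->0] -> levels [5 3 6 3]
Step 4: flows [0->1,2->0,0->3] -> levels [4 4 5 4]
Step 5: flows [0=1,2->0,0=3] -> levels [5 4 4 4]
Step 6: flows [0->1,0->2,0->3] -> levels [2 5 5 5]
Step 7: flows [1->0,2->0,3->0] -> levels [5 4 4 4]
  -> period-2 cycle: step 7 state = step 5 state; never stabilizes
  -> state at step 30: (30-5) mod 2 = 1, same as step 6 -> [2 5 5 5]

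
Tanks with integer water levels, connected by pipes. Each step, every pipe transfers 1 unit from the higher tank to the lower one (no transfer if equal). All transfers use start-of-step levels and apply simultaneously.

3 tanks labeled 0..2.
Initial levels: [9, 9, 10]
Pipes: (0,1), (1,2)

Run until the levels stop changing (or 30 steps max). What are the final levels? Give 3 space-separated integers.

Answer: 10 8 10

Derivation:
Step 1: flows [0=1,2->1] -> levels [9 10 9]
Step 2: flows [1->0,1->2] -> levels [10 8 10]
Step 3: flows [0->1,2->1] -> levels [9 10 9]
  -> period-2 cycle: step 3 state = step 1 state; never stabilizes
  -> state at step 30: (30-1) mod 2 = 1, same as step 2 -> [10 8 10]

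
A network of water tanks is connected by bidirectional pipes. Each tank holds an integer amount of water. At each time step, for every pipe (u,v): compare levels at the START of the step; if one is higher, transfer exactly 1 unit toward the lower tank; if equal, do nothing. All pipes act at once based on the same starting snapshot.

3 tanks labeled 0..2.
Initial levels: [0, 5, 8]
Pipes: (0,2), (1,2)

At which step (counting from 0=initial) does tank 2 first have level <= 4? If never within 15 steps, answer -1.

Step 1: flows [2->0,2->1] -> levels [1 6 6]
Step 2: flows [2->0,1=2] -> levels [2 6 5]
Step 3: flows [2->0,1->2] -> levels [3 5 5]
Step 4: flows [2->0,1=2] -> levels [4 5 4]
Tank 2 first reaches <=4 at step 4

Answer: 4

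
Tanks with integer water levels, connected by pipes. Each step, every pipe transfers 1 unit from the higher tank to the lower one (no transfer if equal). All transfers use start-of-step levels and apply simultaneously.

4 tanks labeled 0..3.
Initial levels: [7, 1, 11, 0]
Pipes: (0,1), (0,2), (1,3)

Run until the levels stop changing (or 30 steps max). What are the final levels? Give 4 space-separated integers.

Step 1: flows [0->1,2->0,1->3] -> levels [7 1 10 1]
Step 2: flows [0->1,2->0,1=3] -> levels [7 2 9 1]
Step 3: flows [0->1,2->0,1->3] -> levels [7 2 8 2]
Step 4: flows [0->1,2->0,1=3] -> levels [7 3 7 2]
Step 5: flows [0->1,0=2,1->3] -> levels [6 3 7 3]
Step 6: flows [0->1,2->0,1=3] -> levels [6 4 6 3]
Step 7: flows [0->1,0=2,1->3] -> levels [5 4 6 4]
Step 8: flows [0->1,2->0,1=3] -> levels [5 5 5 4]
Step 9: flows [0=1,0=2,1->3] -> levels [5 4 5 5]
Step 10: flows [0->1,0=2,3->1] -> levels [4 6 5 4]
Step 11: flows [1->0,2->0,1->3] -> levels [6 4 4 5]
Step 12: flows [0->1,0->2,3->1] -> levels [4 6 5 4]
  -> period-2 cycle: step 12 state = step 10 state; never stabilizes
  -> state at step 30: (30-10) mod 2 = 0, same as step 10 -> [4 6 5 4]

Answer: 4 6 5 4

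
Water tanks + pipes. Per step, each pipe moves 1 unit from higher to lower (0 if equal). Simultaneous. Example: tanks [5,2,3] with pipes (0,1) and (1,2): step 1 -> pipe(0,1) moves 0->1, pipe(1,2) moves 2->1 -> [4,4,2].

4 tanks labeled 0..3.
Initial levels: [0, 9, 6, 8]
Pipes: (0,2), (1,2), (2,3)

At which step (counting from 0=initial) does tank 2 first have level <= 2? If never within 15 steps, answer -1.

Answer: -1

Derivation:
Step 1: flows [2->0,1->2,3->2] -> levels [1 8 7 7]
Step 2: flows [2->0,1->2,2=3] -> levels [2 7 7 7]
Step 3: flows [2->0,1=2,2=3] -> levels [3 7 6 7]
Step 4: flows [2->0,1->2,3->2] -> levels [4 6 7 6]
Step 5: flows [2->0,2->1,2->3] -> levels [5 7 4 7]
Step 6: flows [0->2,1->2,3->2] -> levels [4 6 7 6]
  -> period-2 cycle (repeats step 4); tank 2 never drops to <=2
Tank 2 never reaches <=2 within 15 steps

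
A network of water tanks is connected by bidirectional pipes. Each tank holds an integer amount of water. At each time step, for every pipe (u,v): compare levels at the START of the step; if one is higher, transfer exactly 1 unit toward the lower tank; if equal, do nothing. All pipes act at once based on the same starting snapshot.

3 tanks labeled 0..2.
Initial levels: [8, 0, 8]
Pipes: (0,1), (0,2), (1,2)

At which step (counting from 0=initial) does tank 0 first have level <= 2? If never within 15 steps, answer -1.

Step 1: flows [0->1,0=2,2->1] -> levels [7 2 7]
Step 2: flows [0->1,0=2,2->1] -> levels [6 4 6]
Step 3: flows [0->1,0=2,2->1] -> levels [5 6 5]
Step 4: flows [1->0,0=2,1->2] -> levels [6 4 6]
  -> period-2 cycle (repeats step 2); tank 0 never drops to <=2
Tank 0 never reaches <=2 within 15 steps

Answer: -1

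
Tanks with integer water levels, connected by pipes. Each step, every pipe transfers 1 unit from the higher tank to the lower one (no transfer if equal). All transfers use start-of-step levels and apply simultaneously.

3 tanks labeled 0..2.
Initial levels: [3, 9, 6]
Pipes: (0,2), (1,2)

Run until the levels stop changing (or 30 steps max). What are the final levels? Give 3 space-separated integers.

Answer: 6 6 6

Derivation:
Step 1: flows [2->0,1->2] -> levels [4 8 6]
Step 2: flows [2->0,1->2] -> levels [5 7 6]
Step 3: flows [2->0,1->2] -> levels [6 6 6]
Step 4: flows [0=2,1=2] -> levels [6 6 6]
  -> stable (no change)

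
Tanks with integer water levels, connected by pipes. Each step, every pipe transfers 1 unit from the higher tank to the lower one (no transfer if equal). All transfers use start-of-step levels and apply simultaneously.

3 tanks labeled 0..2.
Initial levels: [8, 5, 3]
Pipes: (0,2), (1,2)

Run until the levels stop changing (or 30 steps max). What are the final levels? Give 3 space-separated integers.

Answer: 6 6 4

Derivation:
Step 1: flows [0->2,1->2] -> levels [7 4 5]
Step 2: flows [0->2,2->1] -> levels [6 5 5]
Step 3: flows [0->2,1=2] -> levels [5 5 6]
Step 4: flows [2->0,2->1] -> levels [6 6 4]
Step 5: flows [0->2,1->2] -> levels [5 5 6]
  -> period-2 cycle: step 5 state = step 3 state; never stabilizes
  -> state at step 30: (30-3) mod 2 = 1, same as step 4 -> [6 6 4]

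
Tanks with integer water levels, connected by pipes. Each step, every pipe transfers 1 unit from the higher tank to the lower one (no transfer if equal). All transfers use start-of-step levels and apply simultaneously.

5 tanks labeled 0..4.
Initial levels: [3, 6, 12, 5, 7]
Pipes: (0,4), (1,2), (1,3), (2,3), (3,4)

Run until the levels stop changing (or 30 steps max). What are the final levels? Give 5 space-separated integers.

Step 1: flows [4->0,2->1,1->3,2->3,4->3] -> levels [4 6 10 8 5]
Step 2: flows [4->0,2->1,3->1,2->3,3->4] -> levels [5 8 8 7 5]
Step 3: flows [0=4,1=2,1->3,2->3,3->4] -> levels [5 7 7 8 6]
Step 4: flows [4->0,1=2,3->1,3->2,3->4] -> levels [6 8 8 5 6]
Step 5: flows [0=4,1=2,1->3,2->3,4->3] -> levels [6 7 7 8 5]
Step 6: flows [0->4,1=2,3->1,3->2,3->4] -> levels [5 8 8 5 7]
Step 7: flows [4->0,1=2,1->3,2->3,4->3] -> levels [6 7 7 8 5]
  -> period-2 cycle: step 7 state = step 5 state; never stabilizes
  -> state at step 30: (30-5) mod 2 = 1, same as step 6 -> [5 8 8 5 7]

Answer: 5 8 8 5 7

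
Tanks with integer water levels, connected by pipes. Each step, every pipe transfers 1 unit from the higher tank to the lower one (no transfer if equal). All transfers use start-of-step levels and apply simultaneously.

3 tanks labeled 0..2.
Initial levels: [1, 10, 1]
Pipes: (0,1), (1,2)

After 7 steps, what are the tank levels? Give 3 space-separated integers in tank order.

Answer: 4 4 4

Derivation:
Step 1: flows [1->0,1->2] -> levels [2 8 2]
Step 2: flows [1->0,1->2] -> levels [3 6 3]
Step 3: flows [1->0,1->2] -> levels [4 4 4]
Step 4: flows [0=1,1=2] -> levels [4 4 4]
  -> stable; steps 5..7 unchanged -> [4 4 4]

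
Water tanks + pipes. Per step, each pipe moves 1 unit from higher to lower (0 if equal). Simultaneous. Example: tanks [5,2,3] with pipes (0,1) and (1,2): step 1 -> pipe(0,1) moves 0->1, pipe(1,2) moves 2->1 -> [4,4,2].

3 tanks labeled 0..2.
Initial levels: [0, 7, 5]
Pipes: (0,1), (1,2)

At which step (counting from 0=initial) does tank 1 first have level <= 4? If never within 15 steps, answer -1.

Answer: 3

Derivation:
Step 1: flows [1->0,1->2] -> levels [1 5 6]
Step 2: flows [1->0,2->1] -> levels [2 5 5]
Step 3: flows [1->0,1=2] -> levels [3 4 5]
Tank 1 first reaches <=4 at step 3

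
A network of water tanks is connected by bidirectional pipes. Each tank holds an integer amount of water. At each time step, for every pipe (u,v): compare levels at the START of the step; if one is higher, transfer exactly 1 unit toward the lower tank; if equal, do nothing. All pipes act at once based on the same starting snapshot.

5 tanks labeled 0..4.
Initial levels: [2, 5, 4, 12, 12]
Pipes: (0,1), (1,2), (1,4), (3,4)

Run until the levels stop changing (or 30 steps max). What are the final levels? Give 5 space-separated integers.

Step 1: flows [1->0,1->2,4->1,3=4] -> levels [3 4 5 12 11]
Step 2: flows [1->0,2->1,4->1,3->4] -> levels [4 5 4 11 11]
Step 3: flows [1->0,1->2,4->1,3=4] -> levels [5 4 5 11 10]
Step 4: flows [0->1,2->1,4->1,3->4] -> levels [4 7 4 10 10]
Step 5: flows [1->0,1->2,4->1,3=4] -> levels [5 6 5 10 9]
Step 6: flows [1->0,1->2,4->1,3->4] -> levels [6 5 6 9 9]
Step 7: flows [0->1,2->1,4->1,3=4] -> levels [5 8 5 9 8]
Step 8: flows [1->0,1->2,1=4,3->4] -> levels [6 6 6 8 9]
Step 9: flows [0=1,1=2,4->1,4->3] -> levels [6 7 6 9 7]
Step 10: flows [1->0,1->2,1=4,3->4] -> levels [7 5 7 8 8]
Step 11: flows [0->1,2->1,4->1,3=4] -> levels [6 8 6 8 7]
Step 12: flows [1->0,1->2,1->4,3->4] -> levels [7 5 7 7 9]
Step 13: flows [0->1,2->1,4->1,4->3] -> levels [6 8 6 8 7]
  -> period-2 cycle: step 13 state = step 11 state; never stabilizes
  -> state at step 30: (30-11) mod 2 = 1, same as step 12 -> [7 5 7 7 9]

Answer: 7 5 7 7 9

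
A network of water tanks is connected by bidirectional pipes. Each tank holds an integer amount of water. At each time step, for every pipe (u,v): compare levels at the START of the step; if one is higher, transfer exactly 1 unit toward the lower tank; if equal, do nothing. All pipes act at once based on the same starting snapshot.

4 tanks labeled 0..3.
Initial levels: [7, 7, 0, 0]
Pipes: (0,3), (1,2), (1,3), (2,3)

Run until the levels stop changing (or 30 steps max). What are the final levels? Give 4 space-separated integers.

Answer: 4 4 4 2

Derivation:
Step 1: flows [0->3,1->2,1->3,2=3] -> levels [6 5 1 2]
Step 2: flows [0->3,1->2,1->3,3->2] -> levels [5 3 3 3]
Step 3: flows [0->3,1=2,1=3,2=3] -> levels [4 3 3 4]
Step 4: flows [0=3,1=2,3->1,3->2] -> levels [4 4 4 2]
Step 5: flows [0->3,1=2,1->3,2->3] -> levels [3 3 3 5]
Step 6: flows [3->0,1=2,3->1,3->2] -> levels [4 4 4 2]
  -> period-2 cycle: step 6 state = step 4 state; never stabilizes
  -> state at step 30: (30-4) mod 2 = 0, same as step 4 -> [4 4 4 2]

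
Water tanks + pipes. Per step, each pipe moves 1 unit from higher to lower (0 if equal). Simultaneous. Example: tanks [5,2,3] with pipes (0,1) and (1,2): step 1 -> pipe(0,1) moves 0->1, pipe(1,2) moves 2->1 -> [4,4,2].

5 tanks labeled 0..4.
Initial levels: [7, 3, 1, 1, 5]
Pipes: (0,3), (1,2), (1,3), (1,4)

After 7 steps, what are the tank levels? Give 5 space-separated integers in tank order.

Answer: 4 1 3 5 4

Derivation:
Step 1: flows [0->3,1->2,1->3,4->1] -> levels [6 2 2 3 4]
Step 2: flows [0->3,1=2,3->1,4->1] -> levels [5 4 2 3 3]
Step 3: flows [0->3,1->2,1->3,1->4] -> levels [4 1 3 5 4]
Step 4: flows [3->0,2->1,3->1,4->1] -> levels [5 4 2 3 3]
  -> period-2 cycle: step 4 state = step 2 state
  -> state at step 7: (7-2) mod 2 = 1, same as step 3 -> [4 1 3 5 4]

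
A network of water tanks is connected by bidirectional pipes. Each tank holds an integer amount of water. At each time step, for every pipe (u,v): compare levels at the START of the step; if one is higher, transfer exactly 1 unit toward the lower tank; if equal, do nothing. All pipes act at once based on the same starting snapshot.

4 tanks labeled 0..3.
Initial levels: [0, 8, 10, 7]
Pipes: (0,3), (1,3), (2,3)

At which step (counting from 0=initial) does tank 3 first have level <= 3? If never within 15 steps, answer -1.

Answer: -1

Derivation:
Step 1: flows [3->0,1->3,2->3] -> levels [1 7 9 8]
Step 2: flows [3->0,3->1,2->3] -> levels [2 8 8 7]
Step 3: flows [3->0,1->3,2->3] -> levels [3 7 7 8]
Step 4: flows [3->0,3->1,3->2] -> levels [4 8 8 5]
Step 5: flows [3->0,1->3,2->3] -> levels [5 7 7 6]
Step 6: flows [3->0,1->3,2->3] -> levels [6 6 6 7]
Step 7: flows [3->0,3->1,3->2] -> levels [7 7 7 4]
Step 8: flows [0->3,1->3,2->3] -> levels [6 6 6 7]
  -> period-2 cycle (repeats step 6); tank 3 never drops to <=3
Tank 3 never reaches <=3 within 15 steps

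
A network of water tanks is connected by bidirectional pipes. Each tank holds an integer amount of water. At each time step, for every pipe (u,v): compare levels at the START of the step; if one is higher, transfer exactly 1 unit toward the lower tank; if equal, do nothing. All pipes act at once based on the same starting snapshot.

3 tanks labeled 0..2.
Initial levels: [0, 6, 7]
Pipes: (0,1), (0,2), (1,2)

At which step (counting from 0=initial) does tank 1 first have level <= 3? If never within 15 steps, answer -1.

Step 1: flows [1->0,2->0,2->1] -> levels [2 6 5]
Step 2: flows [1->0,2->0,1->2] -> levels [4 4 5]
Step 3: flows [0=1,2->0,2->1] -> levels [5 5 3]
Step 4: flows [0=1,0->2,1->2] -> levels [4 4 5]
  -> period-2 cycle (repeats step 2); tank 1 never drops to <=3
Tank 1 never reaches <=3 within 15 steps

Answer: -1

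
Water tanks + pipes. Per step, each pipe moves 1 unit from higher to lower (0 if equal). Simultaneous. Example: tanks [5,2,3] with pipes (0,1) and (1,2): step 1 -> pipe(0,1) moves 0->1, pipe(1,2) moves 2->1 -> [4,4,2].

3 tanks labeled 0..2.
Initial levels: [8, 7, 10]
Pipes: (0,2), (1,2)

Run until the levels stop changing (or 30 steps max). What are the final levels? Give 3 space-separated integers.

Answer: 8 8 9

Derivation:
Step 1: flows [2->0,2->1] -> levels [9 8 8]
Step 2: flows [0->2,1=2] -> levels [8 8 9]
Step 3: flows [2->0,2->1] -> levels [9 9 7]
Step 4: flows [0->2,1->2] -> levels [8 8 9]
  -> period-2 cycle: step 4 state = step 2 state; never stabilizes
  -> state at step 30: (30-2) mod 2 = 0, same as step 2 -> [8 8 9]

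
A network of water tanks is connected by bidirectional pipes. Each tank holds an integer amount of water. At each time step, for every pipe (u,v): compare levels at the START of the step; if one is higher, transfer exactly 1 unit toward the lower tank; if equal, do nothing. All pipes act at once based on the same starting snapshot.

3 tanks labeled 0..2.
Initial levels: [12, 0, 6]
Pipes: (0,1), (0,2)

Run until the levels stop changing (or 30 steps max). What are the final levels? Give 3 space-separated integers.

Answer: 6 6 6

Derivation:
Step 1: flows [0->1,0->2] -> levels [10 1 7]
Step 2: flows [0->1,0->2] -> levels [8 2 8]
Step 3: flows [0->1,0=2] -> levels [7 3 8]
Step 4: flows [0->1,2->0] -> levels [7 4 7]
Step 5: flows [0->1,0=2] -> levels [6 5 7]
Step 6: flows [0->1,2->0] -> levels [6 6 6]
Step 7: flows [0=1,0=2] -> levels [6 6 6]
  -> stable (no change)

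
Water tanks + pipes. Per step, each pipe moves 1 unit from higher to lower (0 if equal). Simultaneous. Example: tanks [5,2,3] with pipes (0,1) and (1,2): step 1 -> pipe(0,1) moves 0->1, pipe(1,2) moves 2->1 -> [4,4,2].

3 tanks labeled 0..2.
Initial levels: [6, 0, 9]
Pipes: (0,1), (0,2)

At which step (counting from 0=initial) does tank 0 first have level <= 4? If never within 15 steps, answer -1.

Step 1: flows [0->1,2->0] -> levels [6 1 8]
Step 2: flows [0->1,2->0] -> levels [6 2 7]
Step 3: flows [0->1,2->0] -> levels [6 3 6]
Step 4: flows [0->1,0=2] -> levels [5 4 6]
Step 5: flows [0->1,2->0] -> levels [5 5 5]
Step 6: flows [0=1,0=2] -> levels [5 5 5]
  -> stable; tank 0 stays at 5 > 4
Tank 0 never reaches <=4 within 15 steps

Answer: -1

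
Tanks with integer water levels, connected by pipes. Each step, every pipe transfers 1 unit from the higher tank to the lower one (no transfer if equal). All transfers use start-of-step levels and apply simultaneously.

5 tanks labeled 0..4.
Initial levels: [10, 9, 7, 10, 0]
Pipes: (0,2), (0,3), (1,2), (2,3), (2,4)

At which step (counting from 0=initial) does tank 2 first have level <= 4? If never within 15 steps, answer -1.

Answer: -1

Derivation:
Step 1: flows [0->2,0=3,1->2,3->2,2->4] -> levels [9 8 9 9 1]
Step 2: flows [0=2,0=3,2->1,2=3,2->4] -> levels [9 9 7 9 2]
Step 3: flows [0->2,0=3,1->2,3->2,2->4] -> levels [8 8 9 8 3]
Step 4: flows [2->0,0=3,2->1,2->3,2->4] -> levels [9 9 5 9 4]
Step 5: flows [0->2,0=3,1->2,3->2,2->4] -> levels [8 8 7 8 5]
Step 6: flows [0->2,0=3,1->2,3->2,2->4] -> levels [7 7 9 7 6]
Step 7: flows [2->0,0=3,2->1,2->3,2->4] -> levels [8 8 5 8 7]
Step 8: flows [0->2,0=3,1->2,3->2,4->2] -> levels [7 7 9 7 6]
  -> period-2 cycle (repeats step 6); tank 2 never drops to <=4
Tank 2 never reaches <=4 within 15 steps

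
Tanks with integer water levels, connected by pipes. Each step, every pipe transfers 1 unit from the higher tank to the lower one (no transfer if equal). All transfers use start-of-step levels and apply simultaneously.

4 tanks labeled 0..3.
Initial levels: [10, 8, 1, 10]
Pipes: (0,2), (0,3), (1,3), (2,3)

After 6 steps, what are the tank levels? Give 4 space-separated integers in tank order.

Step 1: flows [0->2,0=3,3->1,3->2] -> levels [9 9 3 8]
Step 2: flows [0->2,0->3,1->3,3->2] -> levels [7 8 5 9]
Step 3: flows [0->2,3->0,3->1,3->2] -> levels [7 9 7 6]
Step 4: flows [0=2,0->3,1->3,2->3] -> levels [6 8 6 9]
Step 5: flows [0=2,3->0,3->1,3->2] -> levels [7 9 7 6]
  -> period-2 cycle: step 5 state = step 3 state
  -> state at step 6: (6-3) mod 2 = 1, same as step 4 -> [6 8 6 9]

Answer: 6 8 6 9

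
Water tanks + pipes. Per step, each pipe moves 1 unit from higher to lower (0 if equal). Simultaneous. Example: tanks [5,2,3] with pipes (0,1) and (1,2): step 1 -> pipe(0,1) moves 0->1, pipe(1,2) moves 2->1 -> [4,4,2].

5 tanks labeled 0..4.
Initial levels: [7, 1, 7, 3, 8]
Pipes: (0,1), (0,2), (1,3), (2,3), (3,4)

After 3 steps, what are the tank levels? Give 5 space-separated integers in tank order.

Step 1: flows [0->1,0=2,3->1,2->3,4->3] -> levels [6 3 6 4 7]
Step 2: flows [0->1,0=2,3->1,2->3,4->3] -> levels [5 5 5 5 6]
Step 3: flows [0=1,0=2,1=3,2=3,4->3] -> levels [5 5 5 6 5]

Answer: 5 5 5 6 5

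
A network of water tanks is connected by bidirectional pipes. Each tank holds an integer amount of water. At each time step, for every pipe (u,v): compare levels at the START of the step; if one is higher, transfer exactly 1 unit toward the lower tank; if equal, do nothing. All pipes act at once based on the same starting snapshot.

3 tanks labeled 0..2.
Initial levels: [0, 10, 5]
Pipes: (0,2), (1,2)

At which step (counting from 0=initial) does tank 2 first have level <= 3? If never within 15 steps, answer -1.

Step 1: flows [2->0,1->2] -> levels [1 9 5]
Step 2: flows [2->0,1->2] -> levels [2 8 5]
Step 3: flows [2->0,1->2] -> levels [3 7 5]
Step 4: flows [2->0,1->2] -> levels [4 6 5]
Step 5: flows [2->0,1->2] -> levels [5 5 5]
Step 6: flows [0=2,1=2] -> levels [5 5 5]
  -> stable; tank 2 stays at 5 > 3
Tank 2 never reaches <=3 within 15 steps

Answer: -1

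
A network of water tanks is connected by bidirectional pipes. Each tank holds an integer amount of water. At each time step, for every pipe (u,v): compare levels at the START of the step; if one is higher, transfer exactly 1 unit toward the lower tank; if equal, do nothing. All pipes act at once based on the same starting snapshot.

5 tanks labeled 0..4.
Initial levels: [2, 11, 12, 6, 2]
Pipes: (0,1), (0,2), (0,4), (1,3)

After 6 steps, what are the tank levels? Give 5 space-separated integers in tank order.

Step 1: flows [1->0,2->0,0=4,1->3] -> levels [4 9 11 7 2]
Step 2: flows [1->0,2->0,0->4,1->3] -> levels [5 7 10 8 3]
Step 3: flows [1->0,2->0,0->4,3->1] -> levels [6 7 9 7 4]
Step 4: flows [1->0,2->0,0->4,1=3] -> levels [7 6 8 7 5]
Step 5: flows [0->1,2->0,0->4,3->1] -> levels [6 8 7 6 6]
Step 6: flows [1->0,2->0,0=4,1->3] -> levels [8 6 6 7 6]

Answer: 8 6 6 7 6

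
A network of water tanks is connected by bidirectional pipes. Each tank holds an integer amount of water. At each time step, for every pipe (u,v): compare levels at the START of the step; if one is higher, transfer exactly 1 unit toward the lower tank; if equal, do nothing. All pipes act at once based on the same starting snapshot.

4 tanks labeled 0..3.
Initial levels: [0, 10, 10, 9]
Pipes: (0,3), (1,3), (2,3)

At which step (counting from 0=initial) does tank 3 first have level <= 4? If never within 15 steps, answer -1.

Answer: -1

Derivation:
Step 1: flows [3->0,1->3,2->3] -> levels [1 9 9 10]
Step 2: flows [3->0,3->1,3->2] -> levels [2 10 10 7]
Step 3: flows [3->0,1->3,2->3] -> levels [3 9 9 8]
Step 4: flows [3->0,1->3,2->3] -> levels [4 8 8 9]
Step 5: flows [3->0,3->1,3->2] -> levels [5 9 9 6]
Step 6: flows [3->0,1->3,2->3] -> levels [6 8 8 7]
Step 7: flows [3->0,1->3,2->3] -> levels [7 7 7 8]
Step 8: flows [3->0,3->1,3->2] -> levels [8 8 8 5]
Step 9: flows [0->3,1->3,2->3] -> levels [7 7 7 8]
  -> period-2 cycle (repeats step 7); tank 3 never drops to <=4
Tank 3 never reaches <=4 within 15 steps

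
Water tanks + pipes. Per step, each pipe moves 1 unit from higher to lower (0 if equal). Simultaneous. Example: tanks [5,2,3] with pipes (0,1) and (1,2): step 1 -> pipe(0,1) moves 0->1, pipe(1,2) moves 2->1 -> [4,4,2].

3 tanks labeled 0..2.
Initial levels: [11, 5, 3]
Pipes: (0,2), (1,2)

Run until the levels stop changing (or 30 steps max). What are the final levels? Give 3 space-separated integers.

Answer: 7 7 5

Derivation:
Step 1: flows [0->2,1->2] -> levels [10 4 5]
Step 2: flows [0->2,2->1] -> levels [9 5 5]
Step 3: flows [0->2,1=2] -> levels [8 5 6]
Step 4: flows [0->2,2->1] -> levels [7 6 6]
Step 5: flows [0->2,1=2] -> levels [6 6 7]
Step 6: flows [2->0,2->1] -> levels [7 7 5]
Step 7: flows [0->2,1->2] -> levels [6 6 7]
  -> period-2 cycle: step 7 state = step 5 state; never stabilizes
  -> state at step 30: (30-5) mod 2 = 1, same as step 6 -> [7 7 5]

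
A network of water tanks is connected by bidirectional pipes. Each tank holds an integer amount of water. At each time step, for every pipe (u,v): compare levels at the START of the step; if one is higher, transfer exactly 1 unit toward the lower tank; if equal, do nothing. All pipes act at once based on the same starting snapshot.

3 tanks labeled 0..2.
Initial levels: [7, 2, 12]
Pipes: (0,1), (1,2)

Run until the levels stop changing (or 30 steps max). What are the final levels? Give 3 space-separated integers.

Answer: 7 7 7

Derivation:
Step 1: flows [0->1,2->1] -> levels [6 4 11]
Step 2: flows [0->1,2->1] -> levels [5 6 10]
Step 3: flows [1->0,2->1] -> levels [6 6 9]
Step 4: flows [0=1,2->1] -> levels [6 7 8]
Step 5: flows [1->0,2->1] -> levels [7 7 7]
Step 6: flows [0=1,1=2] -> levels [7 7 7]
  -> stable (no change)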